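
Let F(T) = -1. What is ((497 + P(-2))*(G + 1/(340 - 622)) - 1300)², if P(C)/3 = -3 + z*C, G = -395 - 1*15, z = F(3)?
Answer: 826084571605969/19881 ≈ 4.1551e+10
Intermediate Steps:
z = -1
G = -410 (G = -395 - 15 = -410)
P(C) = -9 - 3*C (P(C) = 3*(-3 - C) = -9 - 3*C)
((497 + P(-2))*(G + 1/(340 - 622)) - 1300)² = ((497 + (-9 - 3*(-2)))*(-410 + 1/(340 - 622)) - 1300)² = ((497 + (-9 + 6))*(-410 + 1/(-282)) - 1300)² = ((497 - 3)*(-410 - 1/282) - 1300)² = (494*(-115621/282) - 1300)² = (-28558387/141 - 1300)² = (-28741687/141)² = 826084571605969/19881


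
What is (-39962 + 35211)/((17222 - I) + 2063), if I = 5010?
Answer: -4751/14275 ≈ -0.33282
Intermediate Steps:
(-39962 + 35211)/((17222 - I) + 2063) = (-39962 + 35211)/((17222 - 1*5010) + 2063) = -4751/((17222 - 5010) + 2063) = -4751/(12212 + 2063) = -4751/14275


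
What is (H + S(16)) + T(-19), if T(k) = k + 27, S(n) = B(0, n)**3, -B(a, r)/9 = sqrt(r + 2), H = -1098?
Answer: -1090 - 39366*sqrt(2) ≈ -56762.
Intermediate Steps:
B(a, r) = -9*sqrt(2 + r) (B(a, r) = -9*sqrt(r + 2) = -9*sqrt(2 + r))
S(n) = -729*(2 + n)**(3/2) (S(n) = (-9*sqrt(2 + n))**3 = -729*(2 + n)**(3/2))
T(k) = 27 + k
(H + S(16)) + T(-19) = (-1098 - 729*(2 + 16)**(3/2)) + (27 - 19) = (-1098 - 39366*sqrt(2)) + 8 = -1090 - 39366*sqrt(2)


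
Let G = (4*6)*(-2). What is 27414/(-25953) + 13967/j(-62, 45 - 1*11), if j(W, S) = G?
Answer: -121267141/415248 ≈ -292.04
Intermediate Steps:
G = -48 (G = 24*(-2) = -48)
j(W, S) = -48
27414/(-25953) + 13967/j(-62, 45 - 1*11) = 27414/(-25953) + 13967/(-48) = 27414*(-1/25953) + 13967*(-1/48) = -9138/8651 - 13967/48 = -121267141/415248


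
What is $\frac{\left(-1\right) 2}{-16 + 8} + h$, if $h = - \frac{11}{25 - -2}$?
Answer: $- \frac{17}{108} \approx -0.15741$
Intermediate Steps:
$h = - \frac{11}{27}$ ($h = - \frac{11}{25 + 2} = - \frac{11}{27} \approx -0.40741$)
$\frac{\left(-1\right) 2}{-16 + 8} + h = \frac{\left(-1\right) 2}{-16 + 8} - \frac{11}{27} = \frac{1}{-8} \left(-2\right) - \frac{11}{27} = \left(- \frac{1}{8}\right) \left(-2\right) - \frac{11}{27} = \frac{1}{4} - \frac{11}{27} = - \frac{17}{108}$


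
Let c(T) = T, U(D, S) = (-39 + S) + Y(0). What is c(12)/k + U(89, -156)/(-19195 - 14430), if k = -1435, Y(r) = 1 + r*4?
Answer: -25022/9650375 ≈ -0.0025929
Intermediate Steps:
Y(r) = 1 + 4*r
U(D, S) = -38 + S (U(D, S) = (-39 + S) + (1 + 4*0) = (-39 + S) + (1 + 0) = (-39 + S) + 1 = -38 + S)
c(12)/k + U(89, -156)/(-19195 - 14430) = 12/(-1435) + (-38 - 156)/(-19195 - 14430) = 12*(-1/1435) - 194/(-33625) = -12/1435 - 194*(-1/33625) = -12/1435 + 194/33625 = -25022/9650375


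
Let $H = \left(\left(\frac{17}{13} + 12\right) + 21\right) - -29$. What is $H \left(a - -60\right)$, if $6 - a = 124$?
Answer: $- \frac{47734}{13} \approx -3671.8$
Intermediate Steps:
$H = \frac{823}{13}$ ($H = \left(\left(17 \cdot \frac{1}{13} + 12\right) + 21\right) + 29 = \left(\left(\frac{17}{13} + 12\right) + 21\right) + 29 = \left(\frac{173}{13} + 21\right) + 29 = \frac{446}{13} + 29 = \frac{823}{13} \approx 63.308$)
$a = -118$ ($a = 6 - 124 = -118$)
$H \left(a - -60\right) = \frac{823 \left(-118 - -60\right)}{13} = \frac{823 \left(-118 + 60\right)}{13} = \frac{823}{13} \left(-58\right) = - \frac{47734}{13}$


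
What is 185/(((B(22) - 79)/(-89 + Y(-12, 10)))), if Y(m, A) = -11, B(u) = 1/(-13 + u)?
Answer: 16650/71 ≈ 234.51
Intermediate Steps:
185/(((B(22) - 79)/(-89 + Y(-12, 10)))) = 185/(((1/(-13 + 22) - 79)/(-89 - 11))) = 185/(((1/9 - 79)/(-100))) = 185/(((⅑ - 79)*(-1/100))) = 185/((-710/9*(-1/100))) = 185/(71/90) = 185*(90/71) = 16650/71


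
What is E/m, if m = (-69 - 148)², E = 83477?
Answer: 83477/47089 ≈ 1.7727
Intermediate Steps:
m = 47089 (m = (-217)² = 47089)
E/m = 83477/47089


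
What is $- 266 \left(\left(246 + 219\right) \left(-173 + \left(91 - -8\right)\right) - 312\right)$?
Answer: $9236052$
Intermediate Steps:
$- 266 \left(\left(246 + 219\right) \left(-173 + \left(91 - -8\right)\right) - 312\right) = - 266 \left(465 \left(-173 + \left(91 + 8\right)\right) - 312\right) = - 266 \left(465 \left(-173 + 99\right) - 312\right) = - 266 \left(465 \left(-74\right) - 312\right) = - 266 \left(-34410 - 312\right) = \left(-266\right) \left(-34722\right) = 9236052$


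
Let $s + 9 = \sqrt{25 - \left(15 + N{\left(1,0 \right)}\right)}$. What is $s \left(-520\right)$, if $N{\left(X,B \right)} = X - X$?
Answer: $4680 - 520 \sqrt{10} \approx 3035.6$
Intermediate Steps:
$N{\left(X,B \right)} = 0$
$s = -9 + \sqrt{10}$ ($s = -9 + \sqrt{25 - 15} = -9 + \sqrt{10} \approx -5.8377$)
$s \left(-520\right) = \left(-9 + \sqrt{10}\right) \left(-520\right) = 4680 - 520 \sqrt{10}$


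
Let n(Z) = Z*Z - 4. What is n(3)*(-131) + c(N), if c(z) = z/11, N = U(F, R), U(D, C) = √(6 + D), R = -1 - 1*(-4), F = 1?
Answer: -655 + √7/11 ≈ -654.76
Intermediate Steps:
R = 3 (R = -1 + 4 = 3)
n(Z) = -4 + Z² (n(Z) = Z² - 4 = -4 + Z²)
N = √7 (N = √(6 + 1) = √7 ≈ 2.6458)
c(z) = z/11 (c(z) = z*(1/11) = z/11)
n(3)*(-131) + c(N) = (-4 + 3²)*(-131) + √7/11 = (-4 + 9)*(-131) + √7/11 = 5*(-131) + √7/11 = -655 + √7/11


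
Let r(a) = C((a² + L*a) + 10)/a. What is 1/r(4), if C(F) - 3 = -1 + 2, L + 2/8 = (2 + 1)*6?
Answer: 1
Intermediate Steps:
L = 71/4 (L = -¼ + (2 + 1)*6 = -¼ + 3*6 = -¼ + 18 = 71/4 ≈ 17.750)
C(F) = 4 (C(F) = 3 + (-1 + 2) = 3 + 1 = 4)
r(a) = 4/a
1/r(4) = 1/(4/4) = 1/(4*(¼)) = 1/1 = 1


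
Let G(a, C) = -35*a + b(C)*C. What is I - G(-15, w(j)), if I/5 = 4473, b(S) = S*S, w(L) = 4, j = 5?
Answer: 21776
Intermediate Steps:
b(S) = S²
I = 22365 (I = 5*4473 = 22365)
G(a, C) = C³ - 35*a (G(a, C) = -35*a + C²*C = -35*a + C³ = C³ - 35*a)
I - G(-15, w(j)) = 22365 - (4³ - 35*(-15)) = 22365 - (64 + 525) = 22365 - 1*589 = 22365 - 589 = 21776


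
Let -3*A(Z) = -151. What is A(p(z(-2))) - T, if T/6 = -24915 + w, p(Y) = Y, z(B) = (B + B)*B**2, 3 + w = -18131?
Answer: 775033/3 ≈ 2.5834e+5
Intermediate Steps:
w = -18134 (w = -3 - 18131 = -18134)
z(B) = 2*B**3 (z(B) = (2*B)*B**2 = 2*B**3)
A(Z) = 151/3 (A(Z) = -1/3*(-151) = 151/3)
T = -258294 (T = 6*(-24915 - 18134) = 6*(-43049) = -258294)
A(p(z(-2))) - T = 151/3 - 1*(-258294) = 151/3 + 258294 = 775033/3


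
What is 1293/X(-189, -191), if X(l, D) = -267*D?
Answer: 431/16999 ≈ 0.025354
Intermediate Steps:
1293/X(-189, -191) = 1293/((-267*(-191))) = 1293/50997 = 1293*(1/50997) = 431/16999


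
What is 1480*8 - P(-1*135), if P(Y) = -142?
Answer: 11982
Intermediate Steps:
1480*8 - P(-1*135) = 1480*8 - 1*(-142) = 11840 + 142 = 11982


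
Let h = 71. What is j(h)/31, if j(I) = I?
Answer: 71/31 ≈ 2.2903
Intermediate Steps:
j(h)/31 = 71/31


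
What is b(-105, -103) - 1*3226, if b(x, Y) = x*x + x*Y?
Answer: 18614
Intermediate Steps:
b(x, Y) = x**2 + Y*x
b(-105, -103) - 1*3226 = -105*(-103 - 105) - 1*3226 = -105*(-208) - 3226 = 21840 - 3226 = 18614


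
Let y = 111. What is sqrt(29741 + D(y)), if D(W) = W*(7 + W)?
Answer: sqrt(42839) ≈ 206.98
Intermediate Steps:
sqrt(29741 + D(y)) = sqrt(29741 + 111*(7 + 111)) = sqrt(29741 + 111*118) = sqrt(29741 + 13098) = sqrt(42839)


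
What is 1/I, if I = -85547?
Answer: -1/85547 ≈ -1.1689e-5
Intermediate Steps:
1/I = 1/(-85547) = -1/85547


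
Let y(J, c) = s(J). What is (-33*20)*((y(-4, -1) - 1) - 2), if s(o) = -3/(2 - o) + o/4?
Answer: 2970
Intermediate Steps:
s(o) = -3/(2 - o) + o/4 (s(o) = -3/(2 - o) + o*(¼) = -3/(2 - o) + o/4)
y(J, c) = (12 + J² - 2*J)/(4*(-2 + J))
(-33*20)*((y(-4, -1) - 1) - 2) = (-33*20)*(((12 + (-4)² - 2*(-4))/(4*(-2 - 4)) - 1) - 2) = -660*(((¼)*(12 + 16 + 8)/(-6) - 1) - 2) = -660*(((¼)*(-⅙)*36 - 1) - 2) = -660*((-3/2 - 1) - 2) = -660*(-5/2 - 2) = -660*(-9/2) = 2970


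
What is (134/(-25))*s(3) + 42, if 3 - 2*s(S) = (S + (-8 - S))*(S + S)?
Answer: -2367/25 ≈ -94.680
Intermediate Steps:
s(S) = 3/2 + 8*S (s(S) = 3/2 - (S + (-8 - S))*(S + S)/2 = 3/2 - (-4)*2*S = 3/2 - (-8)*S = 3/2 + 8*S)
(134/(-25))*s(3) + 42 = (134/(-25))*(3/2 + 8*3) + 42 = (134*(-1/25))*(3/2 + 24) + 42 = -134/25*51/2 + 42 = -3417/25 + 42 = -2367/25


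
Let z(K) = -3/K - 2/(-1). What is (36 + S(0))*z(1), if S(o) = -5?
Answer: -31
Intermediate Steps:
z(K) = 2 - 3/K (z(K) = -3/K - 2*(-1) = -3/K + 2 = 2 - 3/K)
(36 + S(0))*z(1) = (36 - 5)*(2 - 3/1) = 31*(2 - 3*1) = 31*(2 - 3) = 31*(-1) = -31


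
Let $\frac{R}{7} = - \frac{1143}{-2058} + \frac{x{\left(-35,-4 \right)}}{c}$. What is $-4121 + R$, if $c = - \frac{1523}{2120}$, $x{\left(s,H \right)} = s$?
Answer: $- \frac{563594271}{149254} \approx -3776.1$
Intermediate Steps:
$c = - \frac{1523}{2120}$ ($c = \left(-1523\right) \frac{1}{2120} = - \frac{1523}{2120} \approx -0.7184$)
$R = \frac{51481463}{149254}$ ($R = 7 \left(- \frac{1143}{-2058} - \frac{35}{- \frac{1523}{2120}}\right) = 7 \left(\left(-1143\right) \left(- \frac{1}{2058}\right) - - \frac{74200}{1523}\right) = 7 \left(\frac{381}{686} + \frac{74200}{1523}\right) = 7 \cdot \frac{51481463}{1044778} = \frac{51481463}{149254} \approx 344.93$)
$-4121 + R = -4121 + \frac{51481463}{149254} = - \frac{563594271}{149254}$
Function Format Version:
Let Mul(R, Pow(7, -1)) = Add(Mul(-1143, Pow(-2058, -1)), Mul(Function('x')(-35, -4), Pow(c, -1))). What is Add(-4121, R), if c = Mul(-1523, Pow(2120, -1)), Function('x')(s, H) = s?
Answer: Rational(-563594271, 149254) ≈ -3776.1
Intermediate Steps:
c = Rational(-1523, 2120) (c = Mul(-1523, Rational(1, 2120)) = Rational(-1523, 2120) ≈ -0.71840)
R = Rational(51481463, 149254) (R = Mul(7, Add(Mul(-1143, Pow(-2058, -1)), Mul(-35, Pow(Rational(-1523, 2120), -1)))) = Mul(7, Add(Mul(-1143, Rational(-1, 2058)), Mul(-35, Rational(-2120, 1523)))) = Mul(7, Add(Rational(381, 686), Rational(74200, 1523))) = Mul(7, Rational(51481463, 1044778)) = Rational(51481463, 149254) ≈ 344.93)
Add(-4121, R) = Add(-4121, Rational(51481463, 149254)) = Rational(-563594271, 149254)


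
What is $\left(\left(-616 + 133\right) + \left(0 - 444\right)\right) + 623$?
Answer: $-304$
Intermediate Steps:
$\left(\left(-616 + 133\right) + \left(0 - 444\right)\right) + 623 = \left(-483 - 444\right) + 623 = -927 + 623 = -304$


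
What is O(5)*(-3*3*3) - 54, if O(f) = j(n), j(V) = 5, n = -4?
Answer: -189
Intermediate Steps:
O(f) = 5
O(5)*(-3*3*3) - 54 = 5*(-3*3*3) - 54 = 5*(-9*3) - 54 = 5*(-27) - 54 = -135 - 54 = -189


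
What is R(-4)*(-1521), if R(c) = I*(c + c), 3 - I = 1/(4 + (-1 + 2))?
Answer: 170352/5 ≈ 34070.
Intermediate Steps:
I = 14/5 (I = 3 - 1/(4 + (-1 + 2)) = 3 - 1/(4 + 1) = 3 - 1/5 = 3 - 1*⅕ = 3 - ⅕ = 14/5 ≈ 2.8000)
R(c) = 28*c/5 (R(c) = 14*(c + c)/5 = 14*(2*c)/5 = 28*c/5)
R(-4)*(-1521) = ((28/5)*(-4))*(-1521) = -112/5*(-1521) = 170352/5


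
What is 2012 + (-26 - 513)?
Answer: 1473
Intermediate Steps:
2012 + (-26 - 513) = 2012 - 539 = 1473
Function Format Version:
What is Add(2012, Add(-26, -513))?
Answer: 1473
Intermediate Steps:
Add(2012, Add(-26, -513)) = Add(2012, -539) = 1473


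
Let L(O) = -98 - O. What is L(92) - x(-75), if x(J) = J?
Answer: -115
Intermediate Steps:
L(92) - x(-75) = (-98 - 1*92) - 1*(-75) = (-98 - 92) + 75 = -190 + 75 = -115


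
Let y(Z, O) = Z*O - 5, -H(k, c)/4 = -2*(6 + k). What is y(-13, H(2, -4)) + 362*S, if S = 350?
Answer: 125863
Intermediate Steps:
H(k, c) = 48 + 8*k (H(k, c) = -(-8)*(6 + k) = -4*(-12 - 2*k) = 48 + 8*k)
y(Z, O) = -5 + O*Z (y(Z, O) = O*Z - 5 = -5 + O*Z)
y(-13, H(2, -4)) + 362*S = (-5 + (48 + 8*2)*(-13)) + 362*350 = (-5 + (48 + 16)*(-13)) + 126700 = (-5 + 64*(-13)) + 126700 = (-5 - 832) + 126700 = -837 + 126700 = 125863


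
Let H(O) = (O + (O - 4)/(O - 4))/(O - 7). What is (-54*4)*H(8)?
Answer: -1944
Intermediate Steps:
H(O) = (1 + O)/(-7 + O) (H(O) = (O + (-4 + O)/(-4 + O))/(-7 + O) = (O + 1)/(-7 + O) = (1 + O)/(-7 + O))
(-54*4)*H(8) = (-54*4)*((1 + 8)/(-7 + 8)) = -216*9/1 = -216*9 = -1944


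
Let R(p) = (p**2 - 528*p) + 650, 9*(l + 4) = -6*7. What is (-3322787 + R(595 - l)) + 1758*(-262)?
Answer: -33633500/9 ≈ -3.7371e+6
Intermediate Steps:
l = -26/3 (l = -4 + (-6*7)/9 = -4 + (1/9)*(-42) = -4 - 14/3 = -26/3 ≈ -8.6667)
R(p) = 650 + p**2 - 528*p
(-3322787 + R(595 - l)) + 1758*(-262) = (-3322787 + (650 + (595 - 1*(-26/3))**2 - 528*(595 - 1*(-26/3)))) + 1758*(-262) = (-3322787 + (650 + (595 + 26/3)**2 - 528*(595 + 26/3))) - 460596 = (-3322787 + (650 + (1811/3)**2 - 528*1811/3)) - 460596 = (-3322787 + (650 + 3279721/9 - 318736)) - 460596 = (-3322787 + 416947/9) - 460596 = -29488136/9 - 460596 = -33633500/9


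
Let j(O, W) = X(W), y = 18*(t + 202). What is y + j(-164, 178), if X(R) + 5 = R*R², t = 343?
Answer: 5649557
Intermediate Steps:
X(R) = -5 + R³ (X(R) = -5 + R*R² = -5 + R³)
y = 9810 (y = 18*(343 + 202) = 18*545 = 9810)
j(O, W) = -5 + W³
y + j(-164, 178) = 9810 + (-5 + 178³) = 9810 + (-5 + 5639752) = 9810 + 5639747 = 5649557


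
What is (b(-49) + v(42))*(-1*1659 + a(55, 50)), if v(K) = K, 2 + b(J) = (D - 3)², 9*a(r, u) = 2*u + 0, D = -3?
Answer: -1127156/9 ≈ -1.2524e+5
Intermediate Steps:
a(r, u) = 2*u/9 (a(r, u) = (2*u + 0)/9 = (2*u)/9 = 2*u/9)
b(J) = 34 (b(J) = -2 + (-3 - 3)² = -2 + (-6)² = -2 + 36 = 34)
(b(-49) + v(42))*(-1*1659 + a(55, 50)) = (34 + 42)*(-1*1659 + (2/9)*50) = 76*(-1659 + 100/9) = 76*(-14831/9) = -1127156/9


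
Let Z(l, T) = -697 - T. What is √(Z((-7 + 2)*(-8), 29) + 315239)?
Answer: √314513 ≈ 560.81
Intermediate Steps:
√(Z((-7 + 2)*(-8), 29) + 315239) = √((-697 - 1*29) + 315239) = √((-697 - 29) + 315239) = √(-726 + 315239) = √314513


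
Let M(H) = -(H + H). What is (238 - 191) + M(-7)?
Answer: 61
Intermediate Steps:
M(H) = -2*H
(238 - 191) + M(-7) = (238 - 191) - 2*(-7) = 47 + 14 = 61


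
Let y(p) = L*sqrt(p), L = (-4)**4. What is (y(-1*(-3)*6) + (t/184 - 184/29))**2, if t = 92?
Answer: 3968450793/3364 - 260352*sqrt(2)/29 ≈ 1.1670e+6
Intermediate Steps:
L = 256
y(p) = 256*sqrt(p)
(y(-1*(-3)*6) + (t/184 - 184/29))**2 = (256*sqrt(-1*(-3)*6) + (92/184 - 184/29))**2 = (256*sqrt(3*6) + (92*(1/184) - 184*1/29))**2 = (256*sqrt(18) + (1/2 - 184/29))**2 = (256*(3*sqrt(2)) - 339/58)**2 = (768*sqrt(2) - 339/58)**2 = (-339/58 + 768*sqrt(2))**2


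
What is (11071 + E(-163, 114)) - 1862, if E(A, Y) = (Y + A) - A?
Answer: 9323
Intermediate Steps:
E(A, Y) = Y (E(A, Y) = (A + Y) - A = Y)
(11071 + E(-163, 114)) - 1862 = (11071 + 114) - 1862 = 11185 - 1862 = 9323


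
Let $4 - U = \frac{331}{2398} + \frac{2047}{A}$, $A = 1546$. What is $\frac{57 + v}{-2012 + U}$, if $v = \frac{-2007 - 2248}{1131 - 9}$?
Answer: $- \frac{5030058643}{189967219848} \approx -0.026479$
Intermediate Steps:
$v = - \frac{4255}{1122} \approx -3.7923$
$U = \frac{2352200}{926827}$ ($U = 4 - \left(\frac{331}{2398} + \frac{2047}{1546}\right) = 4 - \frac{1355108}{926827} = \frac{2352200}{926827} \approx 2.5379$)
$\frac{57 + v}{-2012 + U} = \frac{57 - \frac{4255}{1122}}{-2012 + \frac{2352200}{926827}} = \frac{59699}{1122 \left(- \frac{1862423724}{926827}\right)} = \frac{59699}{1122} \left(- \frac{926827}{1862423724}\right) = - \frac{5030058643}{189967219848}$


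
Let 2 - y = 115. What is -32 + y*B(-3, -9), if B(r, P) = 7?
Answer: -823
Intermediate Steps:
y = -113 (y = 2 - 1*115 = 2 - 115 = -113)
-32 + y*B(-3, -9) = -32 - 113*7 = -32 - 791 = -823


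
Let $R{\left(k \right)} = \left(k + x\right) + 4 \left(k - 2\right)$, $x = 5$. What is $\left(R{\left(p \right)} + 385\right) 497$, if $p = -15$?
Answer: $152579$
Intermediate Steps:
$R{\left(k \right)} = -3 + 5 k$ ($R{\left(k \right)} = \left(k + 5\right) + 4 \left(k - 2\right) = \left(5 + k\right) + 4 \left(-2 + k\right) = \left(5 + k\right) + \left(-8 + 4 k\right) = -3 + 5 k$)
$\left(R{\left(p \right)} + 385\right) 497 = \left(\left(-3 + 5 \left(-15\right)\right) + 385\right) 497 = \left(\left(-3 - 75\right) + 385\right) 497 = \left(-78 + 385\right) 497 = 307 \cdot 497 = 152579$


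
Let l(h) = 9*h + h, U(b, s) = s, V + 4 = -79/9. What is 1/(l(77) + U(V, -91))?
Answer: 1/679 ≈ 0.0014728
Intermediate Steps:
V = -115/9 (V = -4 - 79/9 = -115/9 ≈ -12.778)
l(h) = 10*h
1/(l(77) + U(V, -91)) = 1/(10*77 - 91) = 1/(770 - 91) = 1/679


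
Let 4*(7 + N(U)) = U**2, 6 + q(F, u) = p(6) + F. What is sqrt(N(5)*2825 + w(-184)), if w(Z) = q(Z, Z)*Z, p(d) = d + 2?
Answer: 11*sqrt(1037)/2 ≈ 177.11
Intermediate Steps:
p(d) = 2 + d
q(F, u) = 2 + F (q(F, u) = -6 + ((2 + 6) + F) = -6 + (8 + F) = 2 + F)
N(U) = -7 + U**2/4
w(Z) = Z*(2 + Z) (w(Z) = (2 + Z)*Z = Z*(2 + Z))
sqrt(N(5)*2825 + w(-184)) = sqrt((-7 + (1/4)*5**2)*2825 - 184*(2 - 184)) = sqrt((-7 + (1/4)*25)*2825 - 184*(-182)) = sqrt((-7 + 25/4)*2825 + 33488) = sqrt(-3/4*2825 + 33488) = sqrt(-8475/4 + 33488) = sqrt(125477/4) = 11*sqrt(1037)/2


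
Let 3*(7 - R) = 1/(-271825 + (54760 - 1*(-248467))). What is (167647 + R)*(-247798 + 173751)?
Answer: -1169499260099981/94206 ≈ -1.2414e+10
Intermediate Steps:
R = 659441/94206 (R = 7 - 1/(3*(-271825 + (54760 - 1*(-248467)))) = 7 - 1/(3*(-271825 + (54760 + 248467))) = 7 - 1/(3*(-271825 + 303227)) = 7 - 1/3/31402 = 7 - 1/3*1/31402 = 7 - 1/94206 = 659441/94206 ≈ 7.0000)
(167647 + R)*(-247798 + 173751) = (167647 + 659441/94206)*(-247798 + 173751) = (15794012723/94206)*(-74047) = -1169499260099981/94206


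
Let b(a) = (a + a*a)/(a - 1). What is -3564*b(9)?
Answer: -40095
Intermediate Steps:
b(a) = (a + a²)/(-1 + a)
-3564*b(9) = -32076*(1 + 9)/(-1 + 9) = -32076*10/8 = -3564*45/4 = -40095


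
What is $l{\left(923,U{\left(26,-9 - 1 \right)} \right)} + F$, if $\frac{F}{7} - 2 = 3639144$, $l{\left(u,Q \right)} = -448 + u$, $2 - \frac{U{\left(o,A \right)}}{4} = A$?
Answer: $25474497$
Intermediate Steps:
$U{\left(o,A \right)} = 8 - 4 A$
$F = 25474022$ ($F = 14 + 7 \cdot 3639144 = 14 + 25474008 = 25474022$)
$l{\left(923,U{\left(26,-9 - 1 \right)} \right)} + F = \left(-448 + 923\right) + 25474022 = 475 + 25474022 = 25474497$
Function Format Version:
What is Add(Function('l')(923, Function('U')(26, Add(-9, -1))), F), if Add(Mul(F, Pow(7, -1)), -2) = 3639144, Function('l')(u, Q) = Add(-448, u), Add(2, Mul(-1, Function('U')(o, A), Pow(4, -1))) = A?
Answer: 25474497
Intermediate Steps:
Function('U')(o, A) = Add(8, Mul(-4, A))
F = 25474022 (F = Add(14, Mul(7, 3639144)) = Add(14, 25474008) = 25474022)
Add(Function('l')(923, Function('U')(26, Add(-9, -1))), F) = Add(Add(-448, 923), 25474022) = Add(475, 25474022) = 25474497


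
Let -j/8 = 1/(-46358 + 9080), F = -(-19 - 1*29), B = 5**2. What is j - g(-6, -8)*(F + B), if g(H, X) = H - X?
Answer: -2721290/18639 ≈ -146.00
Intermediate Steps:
B = 25
F = 48 (F = -(-19 - 29) = -1*(-48) = 48)
j = 4/18639 (j = -8/(-46358 + 9080) = -8/(-37278) = -8*(-1/37278) = 4/18639 ≈ 0.00021460)
j - g(-6, -8)*(F + B) = 4/18639 - (-6 - 1*(-8))*(48 + 25) = 4/18639 - (-6 + 8)*73 = 4/18639 - 2*73 = 4/18639 - 1*146 = 4/18639 - 146 = -2721290/18639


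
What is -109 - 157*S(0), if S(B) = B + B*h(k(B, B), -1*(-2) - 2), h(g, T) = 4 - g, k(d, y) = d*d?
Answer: -109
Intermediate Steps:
k(d, y) = d**2
S(B) = B + B*(4 - B**2)
-109 - 157*S(0) = -109 - 0*(5 - 1*0**2) = -109 - 0*(5 - 1*0) = -109 - 0*(5 + 0) = -109 - 0*5 = -109 - 157*0 = -109 + 0 = -109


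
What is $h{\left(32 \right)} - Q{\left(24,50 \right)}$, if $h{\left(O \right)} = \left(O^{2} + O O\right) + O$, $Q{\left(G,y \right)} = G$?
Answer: $2056$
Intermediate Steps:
$h{\left(O \right)} = O + 2 O^{2}$ ($h{\left(O \right)} = \left(O^{2} + O^{2}\right) + O = 2 O^{2} + O = O + 2 O^{2}$)
$h{\left(32 \right)} - Q{\left(24,50 \right)} = 32 \left(1 + 2 \cdot 32\right) - 24 = 32 \left(1 + 64\right) - 24 = 32 \cdot 65 - 24 = 2080 - 24 = 2056$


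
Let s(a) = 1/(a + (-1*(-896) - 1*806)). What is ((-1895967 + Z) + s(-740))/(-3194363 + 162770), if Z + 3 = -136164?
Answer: 1320887101/1970535450 ≈ 0.67032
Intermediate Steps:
Z = -136167 (Z = -3 - 136164 = -136167)
s(a) = 1/(90 + a) (s(a) = 1/(a + (896 - 806)) = 1/(a + 90) = 1/(90 + a))
((-1895967 + Z) + s(-740))/(-3194363 + 162770) = ((-1895967 - 136167) + 1/(90 - 740))/(-3194363 + 162770) = (-2032134 + 1/(-650))/(-3031593) = (-2032134 - 1/650)*(-1/3031593) = -1320887101/650*(-1/3031593) = 1320887101/1970535450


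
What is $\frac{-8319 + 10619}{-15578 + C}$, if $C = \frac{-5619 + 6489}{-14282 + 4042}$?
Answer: $- \frac{2355200}{15951959} \approx -0.14764$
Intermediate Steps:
$C = - \frac{87}{1024}$ ($C = \frac{870}{-10240} = 870 \left(- \frac{1}{10240}\right) = - \frac{87}{1024} \approx -0.084961$)
$\frac{-8319 + 10619}{-15578 + C} = \frac{-8319 + 10619}{-15578 - \frac{87}{1024}} = \frac{2300}{- \frac{15951959}{1024}} = 2300 \left(- \frac{1024}{15951959}\right) = - \frac{2355200}{15951959}$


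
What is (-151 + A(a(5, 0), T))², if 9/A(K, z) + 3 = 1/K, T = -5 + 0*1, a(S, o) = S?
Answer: 4661281/196 ≈ 23782.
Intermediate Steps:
T = -5 (T = -5 + 0 = -5)
A(K, z) = 9/(-3 + 1/K)
(-151 + A(a(5, 0), T))² = (-151 - 9*5/(-1 + 3*5))² = (-151 - 9*5/(-1 + 15))² = (-151 - 9*5/14)² = (-151 - 9*5*1/14)² = (-151 - 45/14)² = (-2159/14)² = 4661281/196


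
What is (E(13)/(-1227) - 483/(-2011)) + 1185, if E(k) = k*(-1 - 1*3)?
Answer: 2924681158/2467497 ≈ 1185.3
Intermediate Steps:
E(k) = -4*k (E(k) = k*(-1 - 3) = k*(-4) = -4*k)
(E(13)/(-1227) - 483/(-2011)) + 1185 = (-4*13/(-1227) - 483/(-2011)) + 1185 = (-52*(-1/1227) - 483*(-1/2011)) + 1185 = (52/1227 + 483/2011) + 1185 = 697213/2467497 + 1185 = 2924681158/2467497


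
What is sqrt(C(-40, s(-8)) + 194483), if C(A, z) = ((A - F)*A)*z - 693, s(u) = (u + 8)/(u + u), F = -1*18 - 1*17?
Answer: sqrt(193790) ≈ 440.22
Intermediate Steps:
F = -35 (F = -18 - 17 = -35)
s(u) = (8 + u)/(2*u) (s(u) = (8 + u)/((2*u)) = (8 + u)*(1/(2*u)) = (8 + u)/(2*u))
C(A, z) = -693 + A*z*(35 + A) (C(A, z) = ((A - 1*(-35))*A)*z - 693 = ((A + 35)*A)*z - 693 = ((35 + A)*A)*z - 693 = (A*(35 + A))*z - 693 = A*z*(35 + A) - 693 = -693 + A*z*(35 + A))
sqrt(C(-40, s(-8)) + 194483) = sqrt((-693 + ((1/2)*(8 - 8)/(-8))*(-40)**2 + 35*(-40)*((1/2)*(8 - 8)/(-8))) + 194483) = sqrt((-693 + ((1/2)*(-1/8)*0)*1600 + 35*(-40)*((1/2)*(-1/8)*0)) + 194483) = sqrt((-693 + 0*1600 + 35*(-40)*0) + 194483) = sqrt((-693 + 0 + 0) + 194483) = sqrt(-693 + 194483) = sqrt(193790)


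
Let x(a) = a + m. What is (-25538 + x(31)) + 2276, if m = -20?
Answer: -23251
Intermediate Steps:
x(a) = -20 + a (x(a) = a - 20 = -20 + a)
(-25538 + x(31)) + 2276 = (-25538 + (-20 + 31)) + 2276 = (-25538 + 11) + 2276 = -25527 + 2276 = -23251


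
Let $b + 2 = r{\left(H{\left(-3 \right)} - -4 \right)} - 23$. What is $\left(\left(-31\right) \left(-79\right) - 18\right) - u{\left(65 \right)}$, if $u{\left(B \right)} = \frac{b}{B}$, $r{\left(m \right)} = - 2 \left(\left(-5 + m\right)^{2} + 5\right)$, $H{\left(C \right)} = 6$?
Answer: $\frac{31620}{13} \approx 2432.3$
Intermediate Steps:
$r{\left(m \right)} = -10 - 2 \left(-5 + m\right)^{2}$ ($r{\left(m \right)} = - 2 \left(5 + \left(-5 + m\right)^{2}\right) = -10 - 2 \left(-5 + m\right)^{2}$)
$b = -85$ ($b = -2 - \left(33 + 2 \left(-5 + \left(6 - -4\right)\right)^{2}\right) = -2 - \left(33 + 2 \left(-5 + \left(6 + 4\right)\right)^{2}\right) = -2 - \left(33 + 2 \left(-5 + 10\right)^{2}\right) = -2 - \left(33 + 50\right) = -2 - 83 = -85$)
$u{\left(B \right)} = - \frac{85}{B}$
$\left(\left(-31\right) \left(-79\right) - 18\right) - u{\left(65 \right)} = \left(\left(-31\right) \left(-79\right) - 18\right) - - \frac{85}{65} = \left(2449 - 18\right) - \left(-85\right) \frac{1}{65} = 2431 - - \frac{17}{13} = 2431 + \frac{17}{13} = \frac{31620}{13}$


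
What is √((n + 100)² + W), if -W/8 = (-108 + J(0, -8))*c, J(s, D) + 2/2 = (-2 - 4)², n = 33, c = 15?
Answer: √26449 ≈ 162.63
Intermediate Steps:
J(s, D) = 35 (J(s, D) = -1 + (-2 - 4)² = -1 + (-6)² = -1 + 36 = 35)
W = 8760 (W = -8*(-108 + 35)*15 = -(-584)*15 = -8*(-1095) = 8760)
√((n + 100)² + W) = √((33 + 100)² + 8760) = √(133² + 8760) = √(17689 + 8760) = √26449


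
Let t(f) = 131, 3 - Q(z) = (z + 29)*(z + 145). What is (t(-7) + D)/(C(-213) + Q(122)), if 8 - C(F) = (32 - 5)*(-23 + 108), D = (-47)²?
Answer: -180/3277 ≈ -0.054928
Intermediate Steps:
D = 2209
Q(z) = 3 - (29 + z)*(145 + z) (Q(z) = 3 - (z + 29)*(z + 145) = 3 - (29 + z)*(145 + z))
C(F) = -2287 (C(F) = 8 - (32 - 5)*(-23 + 108) = 8 - 27*85 = 8 - 1*2295 = 8 - 2295 = -2287)
(t(-7) + D)/(C(-213) + Q(122)) = (131 + 2209)/(-2287 + (-4202 - 1*122² - 174*122)) = 2340/(-2287 + (-4202 - 1*14884 - 21228)) = 2340/(-2287 + (-4202 - 14884 - 21228)) = 2340/(-2287 - 40314) = 2340/(-42601) = 2340*(-1/42601) = -180/3277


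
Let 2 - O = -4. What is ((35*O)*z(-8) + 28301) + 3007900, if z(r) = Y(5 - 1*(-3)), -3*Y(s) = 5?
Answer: 3035851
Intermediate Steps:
Y(s) = -5/3 (Y(s) = -⅓*5 = -5/3)
O = 6 (O = 2 - 1*(-4) = 2 + 4 = 6)
z(r) = -5/3
((35*O)*z(-8) + 28301) + 3007900 = ((35*6)*(-5/3) + 28301) + 3007900 = (210*(-5/3) + 28301) + 3007900 = (-350 + 28301) + 3007900 = 27951 + 3007900 = 3035851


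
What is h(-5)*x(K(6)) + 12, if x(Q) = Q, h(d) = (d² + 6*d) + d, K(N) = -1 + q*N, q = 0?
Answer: 22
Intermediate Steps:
K(N) = -1 (K(N) = -1 + 0*N = -1 + 0 = -1)
h(d) = d² + 7*d
h(-5)*x(K(6)) + 12 = -5*(7 - 5)*(-1) + 12 = -5*2*(-1) + 12 = -10*(-1) + 12 = 10 + 12 = 22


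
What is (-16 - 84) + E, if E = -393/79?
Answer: -8293/79 ≈ -104.97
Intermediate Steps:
E = -393/79 (E = -393*1/79 = -393/79 ≈ -4.9747)
(-16 - 84) + E = (-16 - 84) - 393/79 = -100 - 393/79 = -8293/79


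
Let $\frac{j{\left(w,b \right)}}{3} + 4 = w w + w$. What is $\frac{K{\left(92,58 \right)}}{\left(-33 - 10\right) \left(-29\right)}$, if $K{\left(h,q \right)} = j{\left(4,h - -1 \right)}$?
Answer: $\frac{48}{1247} \approx 0.038492$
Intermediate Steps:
$j{\left(w,b \right)} = -12 + 3 w + 3 w^{2}$ ($j{\left(w,b \right)} = -12 + 3 \left(w w + w\right) = -12 + 3 \left(w^{2} + w\right) = -12 + 3 \left(w + w^{2}\right) = -12 + \left(3 w + 3 w^{2}\right) = -12 + 3 w + 3 w^{2}$)
$K{\left(h,q \right)} = 48$ ($K{\left(h,q \right)} = -12 + 3 \cdot 4 + 3 \cdot 4^{2} = -12 + 12 + 3 \cdot 16 = -12 + 12 + 48 = 48$)
$\frac{K{\left(92,58 \right)}}{\left(-33 - 10\right) \left(-29\right)} = \frac{48}{\left(-33 - 10\right) \left(-29\right)} = \frac{48}{\left(-43\right) \left(-29\right)} = \frac{48}{1247}$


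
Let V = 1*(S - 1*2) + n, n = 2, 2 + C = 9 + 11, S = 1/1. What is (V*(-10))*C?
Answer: -180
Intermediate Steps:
S = 1
C = 18 (C = -2 + (9 + 11) = -2 + 20 = 18)
V = 1 (V = 1*(1 - 1*2) + 2 = 1*(1 - 2) + 2 = 1*(-1) + 2 = -1 + 2 = 1)
(V*(-10))*C = (1*(-10))*18 = -10*18 = -180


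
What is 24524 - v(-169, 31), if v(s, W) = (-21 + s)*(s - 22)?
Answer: -11766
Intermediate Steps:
v(s, W) = (-22 + s)*(-21 + s) (v(s, W) = (-21 + s)*(-22 + s) = (-22 + s)*(-21 + s))
24524 - v(-169, 31) = 24524 - (462 + (-169)² - 43*(-169)) = 24524 - (462 + 28561 + 7267) = 24524 - 1*36290 = 24524 - 36290 = -11766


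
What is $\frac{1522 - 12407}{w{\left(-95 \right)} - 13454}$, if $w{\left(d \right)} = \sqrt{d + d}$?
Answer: $\frac{73223395}{90505153} + \frac{10885 i \sqrt{190}}{181010306} \approx 0.80905 + 0.0008289 i$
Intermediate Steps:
$w{\left(d \right)} = \sqrt{2} \sqrt{d}$ ($w{\left(d \right)} = \sqrt{2 d} = \sqrt{2} \sqrt{d}$)
$\frac{1522 - 12407}{w{\left(-95 \right)} - 13454} = \frac{1522 - 12407}{\sqrt{2} \sqrt{-95} - 13454} = - \frac{10885}{\sqrt{2} i \sqrt{95} - 13454} = - \frac{10885}{i \sqrt{190} - 13454} = - \frac{10885}{-13454 + i \sqrt{190}}$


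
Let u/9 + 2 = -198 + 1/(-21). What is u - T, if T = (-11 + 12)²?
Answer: -12610/7 ≈ -1801.4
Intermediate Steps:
T = 1 (T = 1² = 1)
u = -12603/7 (u = -18 + 9*(-198 + 1/(-21)) = -18 + 9*(-198 - 1/21) = -18 + 9*(-4159/21) = -18 - 12477/7 = -12603/7 ≈ -1800.4)
u - T = -12603/7 - 1*1 = -12603/7 - 1 = -12610/7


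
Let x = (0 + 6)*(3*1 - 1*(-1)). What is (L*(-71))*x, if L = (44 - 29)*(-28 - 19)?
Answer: 1201320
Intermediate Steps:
L = -705 (L = 15*(-47) = -705)
x = 24 (x = 6*(3 + 1) = 6*4 = 24)
(L*(-71))*x = -705*(-71)*24 = 50055*24 = 1201320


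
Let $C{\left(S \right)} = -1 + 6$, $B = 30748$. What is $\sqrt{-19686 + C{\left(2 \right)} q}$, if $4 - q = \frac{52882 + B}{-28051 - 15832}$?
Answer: $\frac{4 i \sqrt{2365800899714}}{43883} \approx 140.2 i$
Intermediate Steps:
$C{\left(S \right)} = 5$
$q = \frac{259162}{43883}$ ($q = 4 - \frac{52882 + 30748}{-28051 - 15832} = 4 - \frac{83630}{-43883} = 4 - 83630 \left(- \frac{1}{43883}\right) = 4 - - \frac{83630}{43883} = 4 + \frac{83630}{43883} = \frac{259162}{43883} \approx 5.9057$)
$\sqrt{-19686 + C{\left(2 \right)} q} = \sqrt{-19686 + 5 \cdot \frac{259162}{43883}} = \sqrt{-19686 + \frac{1295810}{43883}} = \sqrt{- \frac{862584928}{43883}} = \frac{4 i \sqrt{2365800899714}}{43883}$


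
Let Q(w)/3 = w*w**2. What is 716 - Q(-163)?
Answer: 12992957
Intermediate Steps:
Q(w) = 3*w**3 (Q(w) = 3*(w*w**2) = 3*w**3)
716 - Q(-163) = 716 - 3*(-163)**3 = 716 - 3*(-4330747) = 716 - 1*(-12992241) = 716 + 12992241 = 12992957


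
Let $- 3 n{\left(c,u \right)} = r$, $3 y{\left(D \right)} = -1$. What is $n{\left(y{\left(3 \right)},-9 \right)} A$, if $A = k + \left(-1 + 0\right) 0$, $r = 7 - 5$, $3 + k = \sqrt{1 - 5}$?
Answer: $2 - \frac{4 i}{3} \approx 2.0 - 1.3333 i$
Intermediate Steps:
$y{\left(D \right)} = - \frac{1}{3}$ ($y{\left(D \right)} = \frac{1}{3} \left(-1\right) = - \frac{1}{3}$)
$k = -3 + 2 i$ ($k = -3 + \sqrt{1 - 5} = -3 + \sqrt{-4} = -3 + 2 i \approx -3.0 + 2.0 i$)
$r = 2$ ($r = 7 - 5 = 2$)
$n{\left(c,u \right)} = - \frac{2}{3}$ ($n{\left(c,u \right)} = \left(- \frac{1}{3}\right) 2 = - \frac{2}{3}$)
$A = -3 + 2 i$ ($A = \left(-3 + 2 i\right) + \left(-1 + 0\right) 0 = \left(-3 + 2 i\right) - 0 = \left(-3 + 2 i\right) + 0 = -3 + 2 i \approx -3.0 + 2.0 i$)
$n{\left(y{\left(3 \right)},-9 \right)} A = - \frac{2 \left(-3 + 2 i\right)}{3} = 2 - \frac{4 i}{3}$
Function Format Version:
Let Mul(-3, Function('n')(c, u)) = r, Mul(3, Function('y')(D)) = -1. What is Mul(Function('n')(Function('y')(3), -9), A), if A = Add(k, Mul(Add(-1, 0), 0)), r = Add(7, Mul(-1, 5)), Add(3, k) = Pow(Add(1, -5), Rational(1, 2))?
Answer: Add(2, Mul(Rational(-4, 3), I)) ≈ Add(2.0000, Mul(-1.3333, I))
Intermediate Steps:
Function('y')(D) = Rational(-1, 3) (Function('y')(D) = Mul(Rational(1, 3), -1) = Rational(-1, 3))
k = Add(-3, Mul(2, I)) (k = Add(-3, Pow(Add(1, -5), Rational(1, 2))) = Add(-3, Pow(-4, Rational(1, 2))) = Add(-3, Mul(2, I)) ≈ Add(-3.0000, Mul(2.0000, I)))
r = 2 (r = Add(7, -5) = 2)
Function('n')(c, u) = Rational(-2, 3) (Function('n')(c, u) = Mul(Rational(-1, 3), 2) = Rational(-2, 3))
A = Add(-3, Mul(2, I)) (A = Add(Add(-3, Mul(2, I)), Mul(Add(-1, 0), 0)) = Add(Add(-3, Mul(2, I)), Mul(-1, 0)) = Add(Add(-3, Mul(2, I)), 0) = Add(-3, Mul(2, I)) ≈ Add(-3.0000, Mul(2.0000, I)))
Mul(Function('n')(Function('y')(3), -9), A) = Mul(Rational(-2, 3), Add(-3, Mul(2, I))) = Add(2, Mul(Rational(-4, 3), I))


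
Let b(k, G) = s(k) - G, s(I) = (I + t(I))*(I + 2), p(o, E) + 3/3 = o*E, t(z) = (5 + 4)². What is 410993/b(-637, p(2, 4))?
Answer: 410993/353053 ≈ 1.1641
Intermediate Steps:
t(z) = 81 (t(z) = 9² = 81)
p(o, E) = -1 + E*o (p(o, E) = -1 + o*E = -1 + E*o)
s(I) = (2 + I)*(81 + I) (s(I) = (I + 81)*(I + 2) = (81 + I)*(2 + I) = (2 + I)*(81 + I))
b(k, G) = 162 + k² - G + 83*k (b(k, G) = (162 + k² + 83*k) - G = 162 + k² - G + 83*k)
410993/b(-637, p(2, 4)) = 410993/(162 + (-637)² - (-1 + 4*2) + 83*(-637)) = 410993/(162 + 405769 - (-1 + 8) - 52871) = 410993/(162 + 405769 - 1*7 - 52871) = 410993/(162 + 405769 - 7 - 52871) = 410993/353053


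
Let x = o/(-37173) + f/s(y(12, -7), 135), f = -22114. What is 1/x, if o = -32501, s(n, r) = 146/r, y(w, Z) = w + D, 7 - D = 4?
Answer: -2713629/55485578662 ≈ -4.8907e-5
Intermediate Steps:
D = 3 (D = 7 - 1*4 = 7 - 4 = 3)
y(w, Z) = 3 + w (y(w, Z) = w + 3 = 3 + w)
x = -55485578662/2713629 (x = -32501/(-37173) - 22114/(146/135) = -32501*(-1/37173) - 22114/(146*(1/135)) = 32501/37173 - 22114/146/135 = 32501/37173 - 22114*135/146 = 32501/37173 - 1492695/73 = -55485578662/2713629 ≈ -20447.)
1/x = 1/(-55485578662/2713629) = -2713629/55485578662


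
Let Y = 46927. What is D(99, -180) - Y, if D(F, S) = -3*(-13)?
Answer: -46888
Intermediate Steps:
D(F, S) = 39
D(99, -180) - Y = 39 - 1*46927 = 39 - 46927 = -46888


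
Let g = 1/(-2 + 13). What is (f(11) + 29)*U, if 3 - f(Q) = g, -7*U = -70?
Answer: 3510/11 ≈ 319.09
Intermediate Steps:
U = 10 (U = -⅐*(-70) = 10)
g = 1/11 ≈ 0.090909
f(Q) = 32/11 (f(Q) = 3 - 1*1/11 = 3 - 1/11 = 32/11)
(f(11) + 29)*U = (32/11 + 29)*10 = (351/11)*10 = 3510/11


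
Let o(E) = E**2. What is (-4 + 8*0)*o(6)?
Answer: -144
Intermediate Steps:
(-4 + 8*0)*o(6) = (-4 + 8*0)*6**2 = (-4 + 0)*36 = -4*36 = -144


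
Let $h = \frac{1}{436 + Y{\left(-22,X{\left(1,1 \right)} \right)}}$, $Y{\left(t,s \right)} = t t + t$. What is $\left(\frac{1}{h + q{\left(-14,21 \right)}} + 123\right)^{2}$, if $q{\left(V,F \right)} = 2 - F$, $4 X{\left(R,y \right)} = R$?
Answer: $\frac{4399946736025}{291077721} \approx 15116.0$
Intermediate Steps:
$X{\left(R,y \right)} = \frac{R}{4}$
$Y{\left(t,s \right)} = t + t^{2}$ ($Y{\left(t,s \right)} = t^{2} + t = t + t^{2}$)
$h = \frac{1}{898}$ ($h = \frac{1}{436 - 22 \left(1 - 22\right)} = \frac{1}{436 - -462} = \frac{1}{436 + 462} = \frac{1}{898} \approx 0.0011136$)
$\left(\frac{1}{h + q{\left(-14,21 \right)}} + 123\right)^{2} = \left(\frac{1}{\frac{1}{898} + \left(2 - 21\right)} + 123\right)^{2} = \left(\frac{1}{\frac{1}{898} - 19} + 123\right)^{2} = \left(\frac{1}{- \frac{17061}{898}} + 123\right)^{2} = \left(- \frac{898}{17061} + 123\right)^{2} = \left(\frac{2097605}{17061}\right)^{2} = \frac{4399946736025}{291077721}$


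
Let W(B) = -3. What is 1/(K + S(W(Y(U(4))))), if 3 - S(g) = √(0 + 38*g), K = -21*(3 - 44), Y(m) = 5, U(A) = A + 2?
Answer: 144/124435 + I*√114/746610 ≈ 0.0011572 + 1.4301e-5*I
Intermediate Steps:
U(A) = 2 + A
K = 861 (K = -21*(-41) = 861)
S(g) = 3 - √38*√g (S(g) = 3 - √(0 + 38*g) = 3 - √(38*g) = 3 - √38*√g)
1/(K + S(W(Y(U(4))))) = 1/(861 + (3 - √38*√(-3))) = 1/(861 + (3 - √38*I*√3)) = 1/(861 + (3 - I*√114)) = 1/(864 - I*√114)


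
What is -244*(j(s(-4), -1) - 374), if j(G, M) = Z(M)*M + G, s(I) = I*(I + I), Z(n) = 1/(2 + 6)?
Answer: 166957/2 ≈ 83479.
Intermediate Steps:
Z(n) = ⅛ (Z(n) = 1/8 = ⅛)
s(I) = 2*I² (s(I) = I*(2*I) = 2*I²)
j(G, M) = G + M/8 (j(G, M) = M/8 + G = G + M/8)
-244*(j(s(-4), -1) - 374) = -244*((2*(-4)² + (⅛)*(-1)) - 374) = -244*((2*16 - ⅛) - 374) = -244*((32 - ⅛) - 374) = -244*(255/8 - 374) = -244*(-2737/8) = 166957/2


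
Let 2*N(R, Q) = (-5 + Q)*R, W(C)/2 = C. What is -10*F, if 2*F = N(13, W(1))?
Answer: 195/2 ≈ 97.500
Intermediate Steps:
W(C) = 2*C
N(R, Q) = R*(-5 + Q)/2 (N(R, Q) = ((-5 + Q)*R)/2 = (R*(-5 + Q))/2 = R*(-5 + Q)/2)
F = -39/4 (F = ((1/2)*13*(-5 + 2*1))/2 = ((1/2)*13*(-5 + 2))/2 = ((1/2)*13*(-3))/2 = (1/2)*(-39/2) = -39/4 ≈ -9.7500)
-10*F = -10*(-39/4) = 195/2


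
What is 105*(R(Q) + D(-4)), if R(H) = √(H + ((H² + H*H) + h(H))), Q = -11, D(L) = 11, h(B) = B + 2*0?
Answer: 1155 + 210*√55 ≈ 2712.4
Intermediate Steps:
h(B) = B (h(B) = B + 0 = B)
R(H) = √(2*H + 2*H²) (R(H) = √(H + ((H² + H*H) + H)) = √(H + ((H² + H²) + H)) = √(H + (2*H² + H)) = √(H + (H + 2*H²)) = √(2*H + 2*H²))
105*(R(Q) + D(-4)) = 105*(√2*√(-11*(1 - 11)) + 11) = 105*(√2*√(-11*(-10)) + 11) = 105*(√2*√110 + 11) = 105*(2*√55 + 11) = 105*(11 + 2*√55) = 1155 + 210*√55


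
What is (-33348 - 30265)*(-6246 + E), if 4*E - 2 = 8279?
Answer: 1062527939/4 ≈ 2.6563e+8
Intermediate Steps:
E = 8281/4 (E = 1/2 + (1/4)*8279 = 1/2 + 8279/4 = 8281/4 ≈ 2070.3)
(-33348 - 30265)*(-6246 + E) = (-33348 - 30265)*(-6246 + 8281/4) = -63613*(-16703/4) = 1062527939/4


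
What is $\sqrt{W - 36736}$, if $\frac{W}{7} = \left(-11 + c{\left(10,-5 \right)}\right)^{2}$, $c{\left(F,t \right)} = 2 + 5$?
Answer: $4 i \sqrt{2289} \approx 191.37 i$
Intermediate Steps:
$c{\left(F,t \right)} = 7$
$W = 112$ ($W = 7 \left(-11 + 7\right)^{2} = 7 \left(-4\right)^{2} = 7 \cdot 16 = 112$)
$\sqrt{W - 36736} = \sqrt{112 - 36736} = \sqrt{-36624} = 4 i \sqrt{2289}$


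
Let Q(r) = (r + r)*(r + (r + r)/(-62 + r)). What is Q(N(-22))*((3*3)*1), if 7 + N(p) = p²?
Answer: 1707832674/415 ≈ 4.1153e+6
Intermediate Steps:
N(p) = -7 + p²
Q(r) = 2*r*(r + 2*r/(-62 + r)) (Q(r) = (2*r)*(r + (2*r)/(-62 + r)) = (2*r)*(r + 2*r/(-62 + r)) = 2*r*(r + 2*r/(-62 + r)))
Q(N(-22))*((3*3)*1) = (2*(-7 + (-22)²)²*(-60 + (-7 + (-22)²))/(-62 + (-7 + (-22)²)))*((3*3)*1) = (2*(-7 + 484)²*(-60 + (-7 + 484))/(-62 + (-7 + 484)))*(9*1) = (2*477²*(-60 + 477)/(-62 + 477))*9 = (2*227529*417/415)*9 = (2*227529*(1/415)*417)*9 = (189759186/415)*9 = 1707832674/415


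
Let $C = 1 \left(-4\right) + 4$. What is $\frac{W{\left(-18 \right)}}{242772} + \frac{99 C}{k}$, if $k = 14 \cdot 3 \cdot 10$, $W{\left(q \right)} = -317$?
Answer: $- \frac{317}{242772} \approx -0.0013058$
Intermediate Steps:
$C = 0$ ($C = -4 + 4 = 0$)
$k = 420$ ($k = 42 \cdot 10 = 420$)
$\frac{W{\left(-18 \right)}}{242772} + \frac{99 C}{k} = - \frac{317}{242772} + \frac{99 \cdot 0}{420} = \left(-317\right) \frac{1}{242772} + 0 \cdot \frac{1}{420} = - \frac{317}{242772} + 0 = - \frac{317}{242772}$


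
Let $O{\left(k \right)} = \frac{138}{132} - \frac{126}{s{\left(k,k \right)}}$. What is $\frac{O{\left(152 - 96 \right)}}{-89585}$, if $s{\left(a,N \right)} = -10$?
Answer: $- \frac{79}{518650} \approx -0.00015232$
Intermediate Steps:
$O{\left(k \right)} = \frac{1501}{110}$ ($O{\left(k \right)} = \frac{138}{132} - \frac{126}{-10} = 138 \cdot \frac{1}{132} - - \frac{63}{5} = \frac{23}{22} + \frac{63}{5} = \frac{1501}{110}$)
$\frac{O{\left(152 - 96 \right)}}{-89585} = \frac{1501}{110 \left(-89585\right)} = \frac{1501}{110} \left(- \frac{1}{89585}\right) = - \frac{79}{518650}$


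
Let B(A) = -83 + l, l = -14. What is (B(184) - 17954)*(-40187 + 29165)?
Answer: 198958122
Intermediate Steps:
B(A) = -97 (B(A) = -83 - 14 = -97)
(B(184) - 17954)*(-40187 + 29165) = (-97 - 17954)*(-40187 + 29165) = -18051*(-11022) = 198958122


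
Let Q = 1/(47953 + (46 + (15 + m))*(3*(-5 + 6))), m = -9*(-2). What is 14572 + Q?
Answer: 702224681/48190 ≈ 14572.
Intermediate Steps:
m = 18
Q = 1/48190 (Q = 1/(47953 + (46 + (15 + 18))*(3*(-5 + 6))) = 1/(47953 + (46 + 33)*(3*1)) = 1/(47953 + 79*3) = 1/(47953 + 237) = 1/48190 ≈ 2.0751e-5)
14572 + Q = 14572 + 1/48190 = 702224681/48190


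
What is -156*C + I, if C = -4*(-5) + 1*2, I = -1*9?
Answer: -3441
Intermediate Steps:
I = -9
C = 22 (C = 20 + 2 = 22)
-156*C + I = -156*22 - 9 = -3432 - 9 = -3441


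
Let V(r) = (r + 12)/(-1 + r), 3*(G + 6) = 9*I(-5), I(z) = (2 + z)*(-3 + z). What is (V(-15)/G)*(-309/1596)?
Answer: -103/187264 ≈ -0.00055003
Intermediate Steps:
I(z) = (-3 + z)*(2 + z)
G = 66 (G = -6 + (9*(-6 + (-5)² - 1*(-5)))/3 = -6 + (9*(-6 + 25 + 5))/3 = -6 + (9*24)/3 = -6 + (⅓)*216 = -6 + 72 = 66)
V(r) = (12 + r)/(-1 + r)
(V(-15)/G)*(-309/1596) = (((12 - 15)/(-1 - 15))/66)*(-309/1596) = ((-3/(-16))*(1/66))*(-309*1/1596) = (-1/16*(-3)*(1/66))*(-103/532) = ((3/16)*(1/66))*(-103/532) = (1/352)*(-103/532) = -103/187264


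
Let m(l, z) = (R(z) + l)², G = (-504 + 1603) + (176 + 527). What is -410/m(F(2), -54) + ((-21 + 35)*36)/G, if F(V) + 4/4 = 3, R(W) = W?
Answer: 155999/1218152 ≈ 0.12806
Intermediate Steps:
F(V) = 2 (F(V) = -1 + 3 = 2)
G = 1802 (G = 1099 + 703 = 1802)
m(l, z) = (l + z)² (m(l, z) = (z + l)² = (l + z)²)
-410/m(F(2), -54) + ((-21 + 35)*36)/G = -410/(2 - 54)² + ((-21 + 35)*36)/1802 = -410/((-52)²) + (14*36)*(1/1802) = -410/2704 + 504*(1/1802) = -410*1/2704 + 252/901 = -205/1352 + 252/901 = 155999/1218152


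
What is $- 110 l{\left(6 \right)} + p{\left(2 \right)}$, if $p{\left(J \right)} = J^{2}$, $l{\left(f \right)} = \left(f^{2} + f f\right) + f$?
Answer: $-8576$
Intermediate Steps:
$l{\left(f \right)} = f + 2 f^{2}$ ($l{\left(f \right)} = \left(f^{2} + f^{2}\right) + f = 2 f^{2} + f = f + 2 f^{2}$)
$- 110 l{\left(6 \right)} + p{\left(2 \right)} = - 110 \cdot 6 \left(1 + 2 \cdot 6\right) + 2^{2} = - 110 \cdot 6 \left(1 + 12\right) + 4 = - 110 \cdot 6 \cdot 13 + 4 = \left(-110\right) 78 + 4 = -8580 + 4 = -8576$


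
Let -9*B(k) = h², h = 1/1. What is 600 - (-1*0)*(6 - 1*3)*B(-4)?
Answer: 600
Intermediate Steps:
h = 1
B(k) = -⅑ (B(k) = -⅑*1² = -⅑*1 = -⅑)
600 - (-1*0)*(6 - 1*3)*B(-4) = 600 - (-1*0)*(6 - 1*3)*(-1)/9 = 600 - 0*(6 - 3)*(-1)/9 = 600 - 0*3*(-1)/9 = 600 - 0*(-1)/9 = 600 - 1*0 = 600 + 0 = 600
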